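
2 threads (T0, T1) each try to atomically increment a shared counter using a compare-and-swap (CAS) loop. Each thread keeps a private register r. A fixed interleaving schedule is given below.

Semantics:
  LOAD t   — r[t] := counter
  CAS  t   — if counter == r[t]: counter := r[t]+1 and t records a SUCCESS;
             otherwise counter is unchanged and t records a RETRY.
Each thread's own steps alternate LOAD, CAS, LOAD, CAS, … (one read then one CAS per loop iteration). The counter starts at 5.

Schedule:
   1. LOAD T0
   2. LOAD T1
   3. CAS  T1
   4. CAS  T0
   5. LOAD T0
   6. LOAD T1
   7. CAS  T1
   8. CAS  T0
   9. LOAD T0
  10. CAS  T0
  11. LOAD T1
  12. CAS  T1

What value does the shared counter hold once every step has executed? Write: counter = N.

counter = 9

   1) LOAD T0:  M=5  r_T0=5
   2) LOAD T1:  M=5  r_T1=5
   3) CAS  T1:  M=6  r_T1=5 ✓
   4) CAS  T0:  M=6  r_T0=5 ✗
   5) LOAD T0:  M=6  r_T0=6
   6) LOAD T1:  M=6  r_T1=6
   7) CAS  T1:  M=7  r_T1=6 ✓
   8) CAS  T0:  M=7  r_T0=6 ✗
   9) LOAD T0:  M=7  r_T0=7
  10) CAS  T0:  M=8  r_T0=7 ✓
  11) LOAD T1:  M=8  r_T1=8
  12) CAS  T1:  M=9  r_T1=8 ✓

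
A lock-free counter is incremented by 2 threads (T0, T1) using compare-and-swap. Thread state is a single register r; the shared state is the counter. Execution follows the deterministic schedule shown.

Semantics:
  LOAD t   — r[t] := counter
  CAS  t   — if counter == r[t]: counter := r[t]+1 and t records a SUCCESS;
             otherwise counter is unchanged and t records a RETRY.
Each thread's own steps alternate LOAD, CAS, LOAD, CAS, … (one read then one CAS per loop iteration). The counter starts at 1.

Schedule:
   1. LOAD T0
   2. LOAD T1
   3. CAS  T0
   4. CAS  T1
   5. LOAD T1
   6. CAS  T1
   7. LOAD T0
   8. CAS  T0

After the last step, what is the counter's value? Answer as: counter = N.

[1] T0.load  rd  (counter 1, T0.r 1)
[2] T1.load  rd  (counter 1, T1.r 1)
[3] T0.cas  hit  (counter 2, T0.r 1)
[4] T1.cas  miss  (counter 2, T1.r 1)
[5] T1.load  rd  (counter 2, T1.r 2)
[6] T1.cas  hit  (counter 3, T1.r 2)
[7] T0.load  rd  (counter 3, T0.r 3)
[8] T0.cas  hit  (counter 4, T0.r 3)

counter = 4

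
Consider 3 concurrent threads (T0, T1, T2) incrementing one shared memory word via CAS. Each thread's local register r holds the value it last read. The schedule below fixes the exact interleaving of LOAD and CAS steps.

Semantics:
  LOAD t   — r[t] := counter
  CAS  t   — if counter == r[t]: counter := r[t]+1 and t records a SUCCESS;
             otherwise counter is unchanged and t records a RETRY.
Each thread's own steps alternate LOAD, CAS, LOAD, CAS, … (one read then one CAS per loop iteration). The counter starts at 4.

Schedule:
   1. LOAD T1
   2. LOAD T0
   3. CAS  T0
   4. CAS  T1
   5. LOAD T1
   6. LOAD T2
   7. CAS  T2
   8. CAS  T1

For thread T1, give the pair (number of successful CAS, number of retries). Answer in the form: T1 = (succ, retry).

   1) LOAD T1:  M=4  r_T1=4
   2) LOAD T0:  M=4  r_T0=4
   3) CAS  T0:  M=5  r_T0=4 ✓
   4) CAS  T1:  M=5  r_T1=4 ✗
   5) LOAD T1:  M=5  r_T1=5
   6) LOAD T2:  M=5  r_T2=5
   7) CAS  T2:  M=6  r_T2=5 ✓
   8) CAS  T1:  M=6  r_T1=5 ✗

T1 = (0, 2)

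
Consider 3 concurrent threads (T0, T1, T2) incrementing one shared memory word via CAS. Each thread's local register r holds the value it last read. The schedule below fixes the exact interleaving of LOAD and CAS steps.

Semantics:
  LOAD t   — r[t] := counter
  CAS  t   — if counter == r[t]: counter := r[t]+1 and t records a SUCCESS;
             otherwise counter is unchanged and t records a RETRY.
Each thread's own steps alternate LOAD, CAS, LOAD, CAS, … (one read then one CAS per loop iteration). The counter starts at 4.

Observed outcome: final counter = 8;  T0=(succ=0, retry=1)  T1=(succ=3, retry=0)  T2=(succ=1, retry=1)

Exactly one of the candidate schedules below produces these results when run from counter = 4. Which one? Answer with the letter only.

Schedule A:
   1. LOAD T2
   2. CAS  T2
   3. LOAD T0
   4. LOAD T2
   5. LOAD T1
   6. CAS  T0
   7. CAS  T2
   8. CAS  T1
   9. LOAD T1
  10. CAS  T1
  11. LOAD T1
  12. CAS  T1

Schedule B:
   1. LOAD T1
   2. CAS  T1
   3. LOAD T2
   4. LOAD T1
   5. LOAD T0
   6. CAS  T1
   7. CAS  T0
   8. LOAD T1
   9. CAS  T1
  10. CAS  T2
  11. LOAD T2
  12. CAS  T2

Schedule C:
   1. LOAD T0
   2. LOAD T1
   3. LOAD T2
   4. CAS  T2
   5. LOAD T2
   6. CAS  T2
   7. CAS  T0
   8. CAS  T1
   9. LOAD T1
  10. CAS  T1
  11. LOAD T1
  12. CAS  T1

Simulating candidate B:
1. LOAD T1 → mem=4 r[T1]=4 [LOAD]
2. CAS T1 → mem=5 r[T1]=4 [OK]
3. LOAD T2 → mem=5 r[T2]=5 [LOAD]
4. LOAD T1 → mem=5 r[T1]=5 [LOAD]
5. LOAD T0 → mem=5 r[T0]=5 [LOAD]
6. CAS T1 → mem=6 r[T1]=5 [OK]
7. CAS T0 → mem=6 r[T0]=5 [RETRY]
8. LOAD T1 → mem=6 r[T1]=6 [LOAD]
9. CAS T1 → mem=7 r[T1]=6 [OK]
10. CAS T2 → mem=7 r[T2]=5 [RETRY]
11. LOAD T2 → mem=7 r[T2]=7 [LOAD]
12. CAS T2 → mem=8 r[T2]=7 [OK]

B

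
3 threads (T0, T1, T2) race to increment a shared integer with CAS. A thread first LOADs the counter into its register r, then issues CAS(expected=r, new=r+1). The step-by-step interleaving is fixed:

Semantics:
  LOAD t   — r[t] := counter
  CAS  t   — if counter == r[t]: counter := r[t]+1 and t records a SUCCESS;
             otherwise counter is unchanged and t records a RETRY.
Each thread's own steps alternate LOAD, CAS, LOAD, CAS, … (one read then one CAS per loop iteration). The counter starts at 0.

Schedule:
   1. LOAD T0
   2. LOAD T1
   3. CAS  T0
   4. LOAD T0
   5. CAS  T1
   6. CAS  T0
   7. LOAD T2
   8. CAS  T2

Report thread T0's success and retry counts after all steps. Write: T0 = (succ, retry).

T0 LOAD — after: cnt=0, r=0 — load
T1 LOAD — after: cnt=0, r=0 — load
T0 CAS — after: cnt=1, r=0 — ok
T0 LOAD — after: cnt=1, r=1 — load
T1 CAS — after: cnt=1, r=0 — retry
T0 CAS — after: cnt=2, r=1 — ok
T2 LOAD — after: cnt=2, r=2 — load
T2 CAS — after: cnt=3, r=2 — ok

T0 = (2, 0)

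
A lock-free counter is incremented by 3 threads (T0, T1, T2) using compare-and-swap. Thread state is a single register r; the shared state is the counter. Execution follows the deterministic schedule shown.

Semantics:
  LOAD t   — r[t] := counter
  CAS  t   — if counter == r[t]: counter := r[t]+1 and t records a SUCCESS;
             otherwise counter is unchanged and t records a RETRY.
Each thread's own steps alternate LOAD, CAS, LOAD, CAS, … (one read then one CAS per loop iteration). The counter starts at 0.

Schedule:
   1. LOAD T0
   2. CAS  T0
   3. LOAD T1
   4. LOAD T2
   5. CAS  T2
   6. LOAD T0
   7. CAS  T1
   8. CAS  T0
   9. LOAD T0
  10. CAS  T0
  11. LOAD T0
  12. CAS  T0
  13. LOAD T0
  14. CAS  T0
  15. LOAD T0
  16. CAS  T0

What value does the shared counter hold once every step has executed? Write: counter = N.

step 1: T0 LOAD ⇒ load; ctr=0 reg=0
step 2: T0 CAS ⇒ ok; ctr=1 reg=0
step 3: T1 LOAD ⇒ load; ctr=1 reg=1
step 4: T2 LOAD ⇒ load; ctr=1 reg=1
step 5: T2 CAS ⇒ ok; ctr=2 reg=1
step 6: T0 LOAD ⇒ load; ctr=2 reg=2
step 7: T1 CAS ⇒ retry; ctr=2 reg=1
step 8: T0 CAS ⇒ ok; ctr=3 reg=2
step 9: T0 LOAD ⇒ load; ctr=3 reg=3
step 10: T0 CAS ⇒ ok; ctr=4 reg=3
step 11: T0 LOAD ⇒ load; ctr=4 reg=4
step 12: T0 CAS ⇒ ok; ctr=5 reg=4
step 13: T0 LOAD ⇒ load; ctr=5 reg=5
step 14: T0 CAS ⇒ ok; ctr=6 reg=5
step 15: T0 LOAD ⇒ load; ctr=6 reg=6
step 16: T0 CAS ⇒ ok; ctr=7 reg=6

counter = 7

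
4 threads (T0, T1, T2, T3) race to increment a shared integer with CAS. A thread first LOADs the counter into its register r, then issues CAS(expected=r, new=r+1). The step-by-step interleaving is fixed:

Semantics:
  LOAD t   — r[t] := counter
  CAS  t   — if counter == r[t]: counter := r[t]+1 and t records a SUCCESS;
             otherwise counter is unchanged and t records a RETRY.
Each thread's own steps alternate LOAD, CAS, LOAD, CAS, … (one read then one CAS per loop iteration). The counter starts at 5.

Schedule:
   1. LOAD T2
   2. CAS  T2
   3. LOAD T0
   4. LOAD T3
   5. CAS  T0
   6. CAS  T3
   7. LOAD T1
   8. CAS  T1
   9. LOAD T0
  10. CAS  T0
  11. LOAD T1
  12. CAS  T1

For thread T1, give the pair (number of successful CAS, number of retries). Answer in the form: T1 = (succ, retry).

[1] T2.load  rd  (counter 5, T2.r 5)
[2] T2.cas  hit  (counter 6, T2.r 5)
[3] T0.load  rd  (counter 6, T0.r 6)
[4] T3.load  rd  (counter 6, T3.r 6)
[5] T0.cas  hit  (counter 7, T0.r 6)
[6] T3.cas  miss  (counter 7, T3.r 6)
[7] T1.load  rd  (counter 7, T1.r 7)
[8] T1.cas  hit  (counter 8, T1.r 7)
[9] T0.load  rd  (counter 8, T0.r 8)
[10] T0.cas  hit  (counter 9, T0.r 8)
[11] T1.load  rd  (counter 9, T1.r 9)
[12] T1.cas  hit  (counter 10, T1.r 9)

T1 = (2, 0)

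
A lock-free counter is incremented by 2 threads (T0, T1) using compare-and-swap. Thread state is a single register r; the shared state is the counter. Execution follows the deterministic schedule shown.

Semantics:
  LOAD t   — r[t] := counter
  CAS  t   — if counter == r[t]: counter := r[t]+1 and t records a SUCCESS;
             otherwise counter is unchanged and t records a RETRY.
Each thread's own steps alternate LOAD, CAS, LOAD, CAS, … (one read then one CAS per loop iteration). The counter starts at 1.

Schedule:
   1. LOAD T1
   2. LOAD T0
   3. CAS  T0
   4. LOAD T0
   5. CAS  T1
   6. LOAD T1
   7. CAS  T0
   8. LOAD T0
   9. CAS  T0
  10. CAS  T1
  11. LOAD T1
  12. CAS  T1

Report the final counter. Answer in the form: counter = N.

counter = 5

#1 T1 reads 1
#2 T0 reads 1
#3 T0 CAS(1→2) writes; counter now 2
#4 T0 reads 2
#5 T1 CAS(1→2) fails; counter now 2
#6 T1 reads 2
#7 T0 CAS(2→3) writes; counter now 3
#8 T0 reads 3
#9 T0 CAS(3→4) writes; counter now 4
#10 T1 CAS(2→3) fails; counter now 4
#11 T1 reads 4
#12 T1 CAS(4→5) writes; counter now 5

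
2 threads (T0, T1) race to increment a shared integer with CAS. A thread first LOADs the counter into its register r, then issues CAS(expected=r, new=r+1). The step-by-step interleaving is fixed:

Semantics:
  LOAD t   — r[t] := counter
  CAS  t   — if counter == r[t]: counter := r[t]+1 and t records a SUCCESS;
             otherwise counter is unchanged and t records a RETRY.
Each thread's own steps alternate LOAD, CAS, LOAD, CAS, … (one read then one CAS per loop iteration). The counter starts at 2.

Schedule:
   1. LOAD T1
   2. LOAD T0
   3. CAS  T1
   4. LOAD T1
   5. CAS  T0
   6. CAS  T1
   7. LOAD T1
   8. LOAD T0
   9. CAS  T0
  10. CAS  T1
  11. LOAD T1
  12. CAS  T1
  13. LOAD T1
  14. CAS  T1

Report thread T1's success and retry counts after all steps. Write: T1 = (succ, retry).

   1) LOAD T1:  M=2  r_T1=2
   2) LOAD T0:  M=2  r_T0=2
   3) CAS  T1:  M=3  r_T1=2 ✓
   4) LOAD T1:  M=3  r_T1=3
   5) CAS  T0:  M=3  r_T0=2 ✗
   6) CAS  T1:  M=4  r_T1=3 ✓
   7) LOAD T1:  M=4  r_T1=4
   8) LOAD T0:  M=4  r_T0=4
   9) CAS  T0:  M=5  r_T0=4 ✓
  10) CAS  T1:  M=5  r_T1=4 ✗
  11) LOAD T1:  M=5  r_T1=5
  12) CAS  T1:  M=6  r_T1=5 ✓
  13) LOAD T1:  M=6  r_T1=6
  14) CAS  T1:  M=7  r_T1=6 ✓

T1 = (4, 1)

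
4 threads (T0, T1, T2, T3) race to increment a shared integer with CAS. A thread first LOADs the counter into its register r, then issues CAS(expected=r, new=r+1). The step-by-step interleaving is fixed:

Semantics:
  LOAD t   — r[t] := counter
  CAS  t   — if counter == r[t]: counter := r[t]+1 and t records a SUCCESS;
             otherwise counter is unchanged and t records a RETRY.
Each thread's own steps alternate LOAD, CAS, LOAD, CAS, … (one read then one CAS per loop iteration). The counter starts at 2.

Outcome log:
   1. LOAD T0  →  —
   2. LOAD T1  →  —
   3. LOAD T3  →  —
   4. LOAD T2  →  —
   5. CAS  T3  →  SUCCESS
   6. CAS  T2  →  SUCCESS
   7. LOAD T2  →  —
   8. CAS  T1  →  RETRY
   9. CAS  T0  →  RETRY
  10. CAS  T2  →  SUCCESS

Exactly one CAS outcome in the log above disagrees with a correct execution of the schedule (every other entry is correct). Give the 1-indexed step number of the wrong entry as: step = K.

Re-executing:
   1) LOAD T0:  M=2  r_T0=2
   2) LOAD T1:  M=2  r_T1=2
   3) LOAD T3:  M=2  r_T3=2
   4) LOAD T2:  M=2  r_T2=2
   5) CAS  T3:  M=3  r_T3=2 ✓
   6) CAS  T2:  M=3  r_T2=2 ✗
   7) LOAD T2:  M=3  r_T2=3
   8) CAS  T1:  M=3  r_T1=2 ✗
   9) CAS  T0:  M=3  r_T0=2 ✗
  10) CAS  T2:  M=4  r_T2=3 ✓
Log disagrees first at step 6.

step = 6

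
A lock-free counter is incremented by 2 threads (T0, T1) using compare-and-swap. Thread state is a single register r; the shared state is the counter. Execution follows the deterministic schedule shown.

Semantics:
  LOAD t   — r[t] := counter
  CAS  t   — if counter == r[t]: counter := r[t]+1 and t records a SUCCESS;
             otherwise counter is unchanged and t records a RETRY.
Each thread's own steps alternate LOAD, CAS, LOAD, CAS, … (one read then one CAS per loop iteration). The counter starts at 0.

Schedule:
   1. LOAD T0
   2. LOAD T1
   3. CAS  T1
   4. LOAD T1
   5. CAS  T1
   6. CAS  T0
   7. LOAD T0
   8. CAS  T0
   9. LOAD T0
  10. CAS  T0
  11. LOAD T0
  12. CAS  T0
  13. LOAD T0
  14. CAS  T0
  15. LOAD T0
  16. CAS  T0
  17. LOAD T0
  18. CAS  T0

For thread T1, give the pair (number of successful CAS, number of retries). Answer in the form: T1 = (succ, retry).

T1 = (2, 0)

[1] T0.load  rd  (counter 0, T0.r 0)
[2] T1.load  rd  (counter 0, T1.r 0)
[3] T1.cas  hit  (counter 1, T1.r 0)
[4] T1.load  rd  (counter 1, T1.r 1)
[5] T1.cas  hit  (counter 2, T1.r 1)
[6] T0.cas  miss  (counter 2, T0.r 0)
[7] T0.load  rd  (counter 2, T0.r 2)
[8] T0.cas  hit  (counter 3, T0.r 2)
[9] T0.load  rd  (counter 3, T0.r 3)
[10] T0.cas  hit  (counter 4, T0.r 3)
[11] T0.load  rd  (counter 4, T0.r 4)
[12] T0.cas  hit  (counter 5, T0.r 4)
[13] T0.load  rd  (counter 5, T0.r 5)
[14] T0.cas  hit  (counter 6, T0.r 5)
[15] T0.load  rd  (counter 6, T0.r 6)
[16] T0.cas  hit  (counter 7, T0.r 6)
[17] T0.load  rd  (counter 7, T0.r 7)
[18] T0.cas  hit  (counter 8, T0.r 7)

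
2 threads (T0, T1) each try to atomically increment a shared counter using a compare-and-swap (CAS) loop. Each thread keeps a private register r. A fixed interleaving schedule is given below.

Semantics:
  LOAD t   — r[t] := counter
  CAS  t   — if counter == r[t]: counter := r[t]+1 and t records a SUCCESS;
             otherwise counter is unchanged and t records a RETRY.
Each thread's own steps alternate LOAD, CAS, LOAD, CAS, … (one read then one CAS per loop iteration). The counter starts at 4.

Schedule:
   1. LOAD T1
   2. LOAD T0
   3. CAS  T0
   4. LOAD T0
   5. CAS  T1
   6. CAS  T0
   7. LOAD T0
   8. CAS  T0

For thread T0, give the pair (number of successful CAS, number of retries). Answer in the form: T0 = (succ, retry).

T0 = (3, 0)

step 1: T1 LOAD ⇒ load; ctr=4 reg=4
step 2: T0 LOAD ⇒ load; ctr=4 reg=4
step 3: T0 CAS ⇒ ok; ctr=5 reg=4
step 4: T0 LOAD ⇒ load; ctr=5 reg=5
step 5: T1 CAS ⇒ retry; ctr=5 reg=4
step 6: T0 CAS ⇒ ok; ctr=6 reg=5
step 7: T0 LOAD ⇒ load; ctr=6 reg=6
step 8: T0 CAS ⇒ ok; ctr=7 reg=6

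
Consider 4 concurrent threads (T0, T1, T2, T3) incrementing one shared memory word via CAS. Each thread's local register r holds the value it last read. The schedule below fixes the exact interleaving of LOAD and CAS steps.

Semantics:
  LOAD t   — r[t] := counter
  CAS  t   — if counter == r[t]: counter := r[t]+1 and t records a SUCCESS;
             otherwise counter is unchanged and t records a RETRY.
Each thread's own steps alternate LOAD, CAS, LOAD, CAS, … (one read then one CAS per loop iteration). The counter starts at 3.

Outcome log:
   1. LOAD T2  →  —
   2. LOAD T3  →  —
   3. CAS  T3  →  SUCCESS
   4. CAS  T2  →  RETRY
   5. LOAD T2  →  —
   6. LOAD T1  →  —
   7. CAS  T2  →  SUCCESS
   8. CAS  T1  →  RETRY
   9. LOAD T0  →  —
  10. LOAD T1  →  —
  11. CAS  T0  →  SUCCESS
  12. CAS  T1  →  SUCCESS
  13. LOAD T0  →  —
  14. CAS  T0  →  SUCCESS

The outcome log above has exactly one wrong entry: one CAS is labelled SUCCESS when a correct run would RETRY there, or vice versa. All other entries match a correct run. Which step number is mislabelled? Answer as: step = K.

Reference trace:
[1] T2.load  rd  (counter 3, T2.r 3)
[2] T3.load  rd  (counter 3, T3.r 3)
[3] T3.cas  hit  (counter 4, T3.r 3)
[4] T2.cas  miss  (counter 4, T2.r 3)
[5] T2.load  rd  (counter 4, T2.r 4)
[6] T1.load  rd  (counter 4, T1.r 4)
[7] T2.cas  hit  (counter 5, T2.r 4)
[8] T1.cas  miss  (counter 5, T1.r 4)
[9] T0.load  rd  (counter 5, T0.r 5)
[10] T1.load  rd  (counter 5, T1.r 5)
[11] T0.cas  hit  (counter 6, T0.r 5)
[12] T1.cas  miss  (counter 6, T1.r 5)
[13] T0.load  rd  (counter 6, T0.r 6)
[14] T0.cas  hit  (counter 7, T0.r 6)
Flip is step 12.

step = 12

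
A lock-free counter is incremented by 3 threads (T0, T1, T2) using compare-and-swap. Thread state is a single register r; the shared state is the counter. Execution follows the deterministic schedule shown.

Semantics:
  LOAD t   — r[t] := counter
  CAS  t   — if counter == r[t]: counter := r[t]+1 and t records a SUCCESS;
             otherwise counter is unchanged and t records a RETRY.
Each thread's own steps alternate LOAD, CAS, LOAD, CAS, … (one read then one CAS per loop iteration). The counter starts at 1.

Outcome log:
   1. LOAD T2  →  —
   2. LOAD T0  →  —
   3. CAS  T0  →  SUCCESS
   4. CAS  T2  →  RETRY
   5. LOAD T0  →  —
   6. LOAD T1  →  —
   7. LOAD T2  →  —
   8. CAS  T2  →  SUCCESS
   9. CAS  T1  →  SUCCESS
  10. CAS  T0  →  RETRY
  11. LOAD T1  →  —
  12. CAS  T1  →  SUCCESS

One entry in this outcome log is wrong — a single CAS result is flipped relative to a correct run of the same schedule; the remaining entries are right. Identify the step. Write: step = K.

step = 9

Correct run:
   1) LOAD T2:  M=1  r_T2=1
   2) LOAD T0:  M=1  r_T0=1
   3) CAS  T0:  M=2  r_T0=1 ✓
   4) CAS  T2:  M=2  r_T2=1 ✗
   5) LOAD T0:  M=2  r_T0=2
   6) LOAD T1:  M=2  r_T1=2
   7) LOAD T2:  M=2  r_T2=2
   8) CAS  T2:  M=3  r_T2=2 ✓
   9) CAS  T1:  M=3  r_T1=2 ✗
  10) CAS  T0:  M=3  r_T0=2 ✗
  11) LOAD T1:  M=3  r_T1=3
  12) CAS  T1:  M=4  r_T1=3 ✓
Flip is step 9.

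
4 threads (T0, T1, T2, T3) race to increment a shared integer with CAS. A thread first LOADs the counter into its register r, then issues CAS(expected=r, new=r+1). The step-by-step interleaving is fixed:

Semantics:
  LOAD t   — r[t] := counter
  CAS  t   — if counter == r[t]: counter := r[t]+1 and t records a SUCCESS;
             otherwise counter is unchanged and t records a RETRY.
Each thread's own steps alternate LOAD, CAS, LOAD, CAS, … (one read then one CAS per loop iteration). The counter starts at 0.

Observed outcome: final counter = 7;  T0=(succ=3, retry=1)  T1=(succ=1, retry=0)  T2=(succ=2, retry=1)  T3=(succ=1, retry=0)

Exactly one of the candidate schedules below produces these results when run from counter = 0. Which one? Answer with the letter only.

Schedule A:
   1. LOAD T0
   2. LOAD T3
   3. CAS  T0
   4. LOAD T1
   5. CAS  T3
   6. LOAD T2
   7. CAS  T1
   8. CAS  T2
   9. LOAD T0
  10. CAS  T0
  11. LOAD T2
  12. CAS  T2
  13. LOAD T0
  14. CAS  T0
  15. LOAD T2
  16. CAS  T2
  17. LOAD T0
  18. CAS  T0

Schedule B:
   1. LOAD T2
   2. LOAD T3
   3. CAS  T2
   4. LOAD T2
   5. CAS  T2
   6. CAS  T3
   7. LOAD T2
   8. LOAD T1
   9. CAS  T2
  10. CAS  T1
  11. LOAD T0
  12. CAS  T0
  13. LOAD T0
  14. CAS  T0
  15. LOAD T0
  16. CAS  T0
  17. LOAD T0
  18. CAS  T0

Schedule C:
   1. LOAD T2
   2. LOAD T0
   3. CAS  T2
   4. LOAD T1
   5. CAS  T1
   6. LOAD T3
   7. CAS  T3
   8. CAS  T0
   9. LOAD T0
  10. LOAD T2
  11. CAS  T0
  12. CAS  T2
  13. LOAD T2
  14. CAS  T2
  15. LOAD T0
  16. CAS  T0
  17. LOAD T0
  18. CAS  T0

Simulating candidate C:
   1) LOAD T2:  M=0  r_T2=0
   2) LOAD T0:  M=0  r_T0=0
   3) CAS  T2:  M=1  r_T2=0 ✓
   4) LOAD T1:  M=1  r_T1=1
   5) CAS  T1:  M=2  r_T1=1 ✓
   6) LOAD T3:  M=2  r_T3=2
   7) CAS  T3:  M=3  r_T3=2 ✓
   8) CAS  T0:  M=3  r_T0=0 ✗
   9) LOAD T0:  M=3  r_T0=3
  10) LOAD T2:  M=3  r_T2=3
  11) CAS  T0:  M=4  r_T0=3 ✓
  12) CAS  T2:  M=4  r_T2=3 ✗
  13) LOAD T2:  M=4  r_T2=4
  14) CAS  T2:  M=5  r_T2=4 ✓
  15) LOAD T0:  M=5  r_T0=5
  16) CAS  T0:  M=6  r_T0=5 ✓
  17) LOAD T0:  M=6  r_T0=6
  18) CAS  T0:  M=7  r_T0=6 ✓

C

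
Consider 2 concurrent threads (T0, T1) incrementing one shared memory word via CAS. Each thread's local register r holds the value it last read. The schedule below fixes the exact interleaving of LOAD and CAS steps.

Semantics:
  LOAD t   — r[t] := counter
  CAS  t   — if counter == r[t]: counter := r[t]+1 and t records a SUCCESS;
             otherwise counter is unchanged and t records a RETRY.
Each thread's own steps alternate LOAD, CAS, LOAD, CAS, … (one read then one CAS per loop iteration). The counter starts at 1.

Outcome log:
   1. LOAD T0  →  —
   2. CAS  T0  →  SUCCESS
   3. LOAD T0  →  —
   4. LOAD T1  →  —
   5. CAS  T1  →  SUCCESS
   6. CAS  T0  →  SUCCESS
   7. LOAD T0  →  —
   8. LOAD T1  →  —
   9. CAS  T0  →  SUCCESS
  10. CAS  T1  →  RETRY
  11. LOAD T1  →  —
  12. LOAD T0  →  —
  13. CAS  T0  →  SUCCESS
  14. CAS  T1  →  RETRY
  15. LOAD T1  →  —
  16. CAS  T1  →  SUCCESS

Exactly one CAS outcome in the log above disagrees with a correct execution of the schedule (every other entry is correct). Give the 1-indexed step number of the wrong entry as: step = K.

Correct run:
T0 LOAD — after: cnt=1, r=1 — load
T0 CAS — after: cnt=2, r=1 — ok
T0 LOAD — after: cnt=2, r=2 — load
T1 LOAD — after: cnt=2, r=2 — load
T1 CAS — after: cnt=3, r=2 — ok
T0 CAS — after: cnt=3, r=2 — retry
T0 LOAD — after: cnt=3, r=3 — load
T1 LOAD — after: cnt=3, r=3 — load
T0 CAS — after: cnt=4, r=3 — ok
T1 CAS — after: cnt=4, r=3 — retry
T1 LOAD — after: cnt=4, r=4 — load
T0 LOAD — after: cnt=4, r=4 — load
T0 CAS — after: cnt=5, r=4 — ok
T1 CAS — after: cnt=5, r=4 — retry
T1 LOAD — after: cnt=5, r=5 — load
T1 CAS — after: cnt=6, r=5 — ok
Mismatch at 6.

step = 6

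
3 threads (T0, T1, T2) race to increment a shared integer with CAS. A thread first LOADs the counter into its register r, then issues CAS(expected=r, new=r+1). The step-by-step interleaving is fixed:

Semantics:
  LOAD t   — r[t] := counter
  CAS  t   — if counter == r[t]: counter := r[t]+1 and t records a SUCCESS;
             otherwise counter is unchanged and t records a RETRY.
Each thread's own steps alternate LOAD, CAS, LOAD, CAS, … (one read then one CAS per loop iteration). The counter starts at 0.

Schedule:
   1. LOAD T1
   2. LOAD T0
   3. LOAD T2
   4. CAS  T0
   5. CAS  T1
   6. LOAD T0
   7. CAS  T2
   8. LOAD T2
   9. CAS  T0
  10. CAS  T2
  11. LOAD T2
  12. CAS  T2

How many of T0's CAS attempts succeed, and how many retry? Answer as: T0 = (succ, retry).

T0 = (2, 0)

T1 LOAD — after: cnt=0, r=0 — load
T0 LOAD — after: cnt=0, r=0 — load
T2 LOAD — after: cnt=0, r=0 — load
T0 CAS — after: cnt=1, r=0 — ok
T1 CAS — after: cnt=1, r=0 — retry
T0 LOAD — after: cnt=1, r=1 — load
T2 CAS — after: cnt=1, r=0 — retry
T2 LOAD — after: cnt=1, r=1 — load
T0 CAS — after: cnt=2, r=1 — ok
T2 CAS — after: cnt=2, r=1 — retry
T2 LOAD — after: cnt=2, r=2 — load
T2 CAS — after: cnt=3, r=2 — ok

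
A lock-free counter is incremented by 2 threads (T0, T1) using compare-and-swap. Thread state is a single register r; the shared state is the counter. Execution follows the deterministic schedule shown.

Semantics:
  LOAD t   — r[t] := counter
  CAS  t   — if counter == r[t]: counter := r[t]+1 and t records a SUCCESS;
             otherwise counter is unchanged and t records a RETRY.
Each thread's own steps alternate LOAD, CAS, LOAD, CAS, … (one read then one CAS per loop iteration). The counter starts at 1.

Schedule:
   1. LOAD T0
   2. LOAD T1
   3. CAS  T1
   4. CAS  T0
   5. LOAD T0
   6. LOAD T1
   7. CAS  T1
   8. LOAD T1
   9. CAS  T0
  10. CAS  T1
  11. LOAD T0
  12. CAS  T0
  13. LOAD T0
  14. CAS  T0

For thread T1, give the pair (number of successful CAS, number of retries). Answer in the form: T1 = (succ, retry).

T0 LOAD — after: cnt=1, r=1 — load
T1 LOAD — after: cnt=1, r=1 — load
T1 CAS — after: cnt=2, r=1 — ok
T0 CAS — after: cnt=2, r=1 — retry
T0 LOAD — after: cnt=2, r=2 — load
T1 LOAD — after: cnt=2, r=2 — load
T1 CAS — after: cnt=3, r=2 — ok
T1 LOAD — after: cnt=3, r=3 — load
T0 CAS — after: cnt=3, r=2 — retry
T1 CAS — after: cnt=4, r=3 — ok
T0 LOAD — after: cnt=4, r=4 — load
T0 CAS — after: cnt=5, r=4 — ok
T0 LOAD — after: cnt=5, r=5 — load
T0 CAS — after: cnt=6, r=5 — ok

T1 = (3, 0)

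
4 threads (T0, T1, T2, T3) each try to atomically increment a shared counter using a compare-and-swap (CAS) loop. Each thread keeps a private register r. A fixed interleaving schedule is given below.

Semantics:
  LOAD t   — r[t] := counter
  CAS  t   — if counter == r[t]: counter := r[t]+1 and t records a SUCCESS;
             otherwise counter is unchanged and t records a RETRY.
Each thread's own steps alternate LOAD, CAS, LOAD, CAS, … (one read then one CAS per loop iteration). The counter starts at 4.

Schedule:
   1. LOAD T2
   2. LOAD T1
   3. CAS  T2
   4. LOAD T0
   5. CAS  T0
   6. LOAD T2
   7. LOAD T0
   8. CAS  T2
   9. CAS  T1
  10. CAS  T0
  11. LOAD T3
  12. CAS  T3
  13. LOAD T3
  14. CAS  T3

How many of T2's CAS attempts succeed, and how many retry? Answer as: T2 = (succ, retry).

   1) LOAD T2:  M=4  r_T2=4
   2) LOAD T1:  M=4  r_T1=4
   3) CAS  T2:  M=5  r_T2=4 ✓
   4) LOAD T0:  M=5  r_T0=5
   5) CAS  T0:  M=6  r_T0=5 ✓
   6) LOAD T2:  M=6  r_T2=6
   7) LOAD T0:  M=6  r_T0=6
   8) CAS  T2:  M=7  r_T2=6 ✓
   9) CAS  T1:  M=7  r_T1=4 ✗
  10) CAS  T0:  M=7  r_T0=6 ✗
  11) LOAD T3:  M=7  r_T3=7
  12) CAS  T3:  M=8  r_T3=7 ✓
  13) LOAD T3:  M=8  r_T3=8
  14) CAS  T3:  M=9  r_T3=8 ✓

T2 = (2, 0)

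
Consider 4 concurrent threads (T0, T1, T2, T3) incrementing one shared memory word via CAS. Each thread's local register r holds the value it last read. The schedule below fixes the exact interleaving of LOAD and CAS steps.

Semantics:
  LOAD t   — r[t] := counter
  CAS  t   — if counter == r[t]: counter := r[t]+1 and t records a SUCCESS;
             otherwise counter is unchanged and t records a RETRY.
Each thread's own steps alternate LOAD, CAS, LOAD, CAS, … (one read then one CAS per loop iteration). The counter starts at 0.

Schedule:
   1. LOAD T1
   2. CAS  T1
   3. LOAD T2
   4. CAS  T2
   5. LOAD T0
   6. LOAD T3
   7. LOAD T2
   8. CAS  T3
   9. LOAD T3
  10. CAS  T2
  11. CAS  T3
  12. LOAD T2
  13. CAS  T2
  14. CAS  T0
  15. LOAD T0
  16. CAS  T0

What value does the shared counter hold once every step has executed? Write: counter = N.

counter = 6

step 1: T1 LOAD ⇒ load; ctr=0 reg=0
step 2: T1 CAS ⇒ ok; ctr=1 reg=0
step 3: T2 LOAD ⇒ load; ctr=1 reg=1
step 4: T2 CAS ⇒ ok; ctr=2 reg=1
step 5: T0 LOAD ⇒ load; ctr=2 reg=2
step 6: T3 LOAD ⇒ load; ctr=2 reg=2
step 7: T2 LOAD ⇒ load; ctr=2 reg=2
step 8: T3 CAS ⇒ ok; ctr=3 reg=2
step 9: T3 LOAD ⇒ load; ctr=3 reg=3
step 10: T2 CAS ⇒ retry; ctr=3 reg=2
step 11: T3 CAS ⇒ ok; ctr=4 reg=3
step 12: T2 LOAD ⇒ load; ctr=4 reg=4
step 13: T2 CAS ⇒ ok; ctr=5 reg=4
step 14: T0 CAS ⇒ retry; ctr=5 reg=2
step 15: T0 LOAD ⇒ load; ctr=5 reg=5
step 16: T0 CAS ⇒ ok; ctr=6 reg=5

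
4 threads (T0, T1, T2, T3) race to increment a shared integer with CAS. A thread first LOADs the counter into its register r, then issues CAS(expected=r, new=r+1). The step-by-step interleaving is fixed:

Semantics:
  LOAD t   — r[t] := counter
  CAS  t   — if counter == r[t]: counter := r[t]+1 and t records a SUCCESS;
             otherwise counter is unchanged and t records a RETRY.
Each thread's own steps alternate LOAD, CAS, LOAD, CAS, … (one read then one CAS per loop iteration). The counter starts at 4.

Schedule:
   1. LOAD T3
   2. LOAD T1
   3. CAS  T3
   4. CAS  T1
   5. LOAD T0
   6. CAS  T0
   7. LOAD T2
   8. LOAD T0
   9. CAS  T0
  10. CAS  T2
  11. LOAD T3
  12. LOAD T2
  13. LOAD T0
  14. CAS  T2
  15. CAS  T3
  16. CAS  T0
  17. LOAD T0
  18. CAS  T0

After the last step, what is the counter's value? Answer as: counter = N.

counter = 9

   1) LOAD T3:  M=4  r_T3=4
   2) LOAD T1:  M=4  r_T1=4
   3) CAS  T3:  M=5  r_T3=4 ✓
   4) CAS  T1:  M=5  r_T1=4 ✗
   5) LOAD T0:  M=5  r_T0=5
   6) CAS  T0:  M=6  r_T0=5 ✓
   7) LOAD T2:  M=6  r_T2=6
   8) LOAD T0:  M=6  r_T0=6
   9) CAS  T0:  M=7  r_T0=6 ✓
  10) CAS  T2:  M=7  r_T2=6 ✗
  11) LOAD T3:  M=7  r_T3=7
  12) LOAD T2:  M=7  r_T2=7
  13) LOAD T0:  M=7  r_T0=7
  14) CAS  T2:  M=8  r_T2=7 ✓
  15) CAS  T3:  M=8  r_T3=7 ✗
  16) CAS  T0:  M=8  r_T0=7 ✗
  17) LOAD T0:  M=8  r_T0=8
  18) CAS  T0:  M=9  r_T0=8 ✓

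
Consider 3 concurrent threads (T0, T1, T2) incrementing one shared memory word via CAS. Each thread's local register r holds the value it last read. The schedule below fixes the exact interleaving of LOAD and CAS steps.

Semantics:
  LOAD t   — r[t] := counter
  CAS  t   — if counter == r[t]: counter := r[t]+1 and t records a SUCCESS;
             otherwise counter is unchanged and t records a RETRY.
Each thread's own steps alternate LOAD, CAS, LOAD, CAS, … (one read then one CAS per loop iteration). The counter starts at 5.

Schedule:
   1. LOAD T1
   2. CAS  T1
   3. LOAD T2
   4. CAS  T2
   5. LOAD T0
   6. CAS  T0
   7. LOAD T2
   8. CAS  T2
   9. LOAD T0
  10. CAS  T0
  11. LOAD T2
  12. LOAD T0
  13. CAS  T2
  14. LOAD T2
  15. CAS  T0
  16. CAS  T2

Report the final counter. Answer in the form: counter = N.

counter = 12

   1) LOAD T1:  M=5  r_T1=5
   2) CAS  T1:  M=6  r_T1=5 ✓
   3) LOAD T2:  M=6  r_T2=6
   4) CAS  T2:  M=7  r_T2=6 ✓
   5) LOAD T0:  M=7  r_T0=7
   6) CAS  T0:  M=8  r_T0=7 ✓
   7) LOAD T2:  M=8  r_T2=8
   8) CAS  T2:  M=9  r_T2=8 ✓
   9) LOAD T0:  M=9  r_T0=9
  10) CAS  T0:  M=10  r_T0=9 ✓
  11) LOAD T2:  M=10  r_T2=10
  12) LOAD T0:  M=10  r_T0=10
  13) CAS  T2:  M=11  r_T2=10 ✓
  14) LOAD T2:  M=11  r_T2=11
  15) CAS  T0:  M=11  r_T0=10 ✗
  16) CAS  T2:  M=12  r_T2=11 ✓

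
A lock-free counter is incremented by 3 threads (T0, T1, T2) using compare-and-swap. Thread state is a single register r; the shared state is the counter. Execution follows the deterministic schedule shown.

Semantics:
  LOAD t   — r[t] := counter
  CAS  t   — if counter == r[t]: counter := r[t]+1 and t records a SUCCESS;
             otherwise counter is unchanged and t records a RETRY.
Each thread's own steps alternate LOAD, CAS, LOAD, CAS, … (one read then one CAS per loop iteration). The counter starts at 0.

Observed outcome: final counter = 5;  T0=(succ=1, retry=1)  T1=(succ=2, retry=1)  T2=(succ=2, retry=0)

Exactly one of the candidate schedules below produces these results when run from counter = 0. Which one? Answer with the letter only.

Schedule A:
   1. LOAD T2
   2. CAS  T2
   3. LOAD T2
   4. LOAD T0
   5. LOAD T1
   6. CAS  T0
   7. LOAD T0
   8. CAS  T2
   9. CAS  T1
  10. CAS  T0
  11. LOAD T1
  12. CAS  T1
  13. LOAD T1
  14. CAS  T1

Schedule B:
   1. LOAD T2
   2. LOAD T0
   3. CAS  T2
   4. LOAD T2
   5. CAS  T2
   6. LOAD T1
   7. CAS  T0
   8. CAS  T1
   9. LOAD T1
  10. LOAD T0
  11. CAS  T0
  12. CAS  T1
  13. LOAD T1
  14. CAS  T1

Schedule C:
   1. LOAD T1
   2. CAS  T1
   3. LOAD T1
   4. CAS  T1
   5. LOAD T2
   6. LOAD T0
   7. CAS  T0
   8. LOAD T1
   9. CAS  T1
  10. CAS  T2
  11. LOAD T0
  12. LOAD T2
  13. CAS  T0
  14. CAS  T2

B

Simulating candidate B:
   1) LOAD T2:  M=0  r_T2=0
   2) LOAD T0:  M=0  r_T0=0
   3) CAS  T2:  M=1  r_T2=0 ✓
   4) LOAD T2:  M=1  r_T2=1
   5) CAS  T2:  M=2  r_T2=1 ✓
   6) LOAD T1:  M=2  r_T1=2
   7) CAS  T0:  M=2  r_T0=0 ✗
   8) CAS  T1:  M=3  r_T1=2 ✓
   9) LOAD T1:  M=3  r_T1=3
  10) LOAD T0:  M=3  r_T0=3
  11) CAS  T0:  M=4  r_T0=3 ✓
  12) CAS  T1:  M=4  r_T1=3 ✗
  13) LOAD T1:  M=4  r_T1=4
  14) CAS  T1:  M=5  r_T1=4 ✓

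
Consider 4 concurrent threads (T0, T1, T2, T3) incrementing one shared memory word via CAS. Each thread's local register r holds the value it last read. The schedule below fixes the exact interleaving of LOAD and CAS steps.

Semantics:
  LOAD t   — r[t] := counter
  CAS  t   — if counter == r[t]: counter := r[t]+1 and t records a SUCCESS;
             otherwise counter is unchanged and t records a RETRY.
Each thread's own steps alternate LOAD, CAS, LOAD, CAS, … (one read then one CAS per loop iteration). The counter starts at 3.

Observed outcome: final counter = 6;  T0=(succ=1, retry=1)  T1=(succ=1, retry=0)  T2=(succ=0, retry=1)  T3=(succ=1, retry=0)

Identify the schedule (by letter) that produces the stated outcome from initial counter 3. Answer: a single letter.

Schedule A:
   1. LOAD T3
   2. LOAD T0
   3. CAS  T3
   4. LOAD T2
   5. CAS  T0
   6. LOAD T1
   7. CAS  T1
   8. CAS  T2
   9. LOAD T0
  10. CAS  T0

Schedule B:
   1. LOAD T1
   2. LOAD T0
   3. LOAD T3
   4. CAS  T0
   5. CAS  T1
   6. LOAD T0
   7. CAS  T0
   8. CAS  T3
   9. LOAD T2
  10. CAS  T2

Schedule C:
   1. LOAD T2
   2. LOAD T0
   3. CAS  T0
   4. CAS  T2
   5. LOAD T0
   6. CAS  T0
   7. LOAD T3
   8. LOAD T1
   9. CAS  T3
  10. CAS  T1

A

Simulating candidate A:
[1] T3.load  rd  (counter 3, T3.r 3)
[2] T0.load  rd  (counter 3, T0.r 3)
[3] T3.cas  hit  (counter 4, T3.r 3)
[4] T2.load  rd  (counter 4, T2.r 4)
[5] T0.cas  miss  (counter 4, T0.r 3)
[6] T1.load  rd  (counter 4, T1.r 4)
[7] T1.cas  hit  (counter 5, T1.r 4)
[8] T2.cas  miss  (counter 5, T2.r 4)
[9] T0.load  rd  (counter 5, T0.r 5)
[10] T0.cas  hit  (counter 6, T0.r 5)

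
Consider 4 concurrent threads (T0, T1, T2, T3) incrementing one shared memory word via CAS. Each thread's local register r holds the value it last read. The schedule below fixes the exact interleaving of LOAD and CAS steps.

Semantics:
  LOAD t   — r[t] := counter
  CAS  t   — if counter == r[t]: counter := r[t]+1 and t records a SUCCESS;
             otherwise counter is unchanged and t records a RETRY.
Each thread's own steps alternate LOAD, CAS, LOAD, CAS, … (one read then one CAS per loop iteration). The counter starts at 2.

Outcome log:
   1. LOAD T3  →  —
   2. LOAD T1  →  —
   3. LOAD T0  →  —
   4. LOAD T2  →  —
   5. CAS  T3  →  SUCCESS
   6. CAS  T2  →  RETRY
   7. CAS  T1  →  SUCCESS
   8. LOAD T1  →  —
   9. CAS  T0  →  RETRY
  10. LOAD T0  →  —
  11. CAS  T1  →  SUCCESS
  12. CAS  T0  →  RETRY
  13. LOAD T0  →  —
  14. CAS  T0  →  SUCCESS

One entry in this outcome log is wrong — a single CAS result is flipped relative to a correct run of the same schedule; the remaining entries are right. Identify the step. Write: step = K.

step = 7

Correct run:
step 1: T3 LOAD ⇒ load; ctr=2 reg=2
step 2: T1 LOAD ⇒ load; ctr=2 reg=2
step 3: T0 LOAD ⇒ load; ctr=2 reg=2
step 4: T2 LOAD ⇒ load; ctr=2 reg=2
step 5: T3 CAS ⇒ ok; ctr=3 reg=2
step 6: T2 CAS ⇒ retry; ctr=3 reg=2
step 7: T1 CAS ⇒ retry; ctr=3 reg=2
step 8: T1 LOAD ⇒ load; ctr=3 reg=3
step 9: T0 CAS ⇒ retry; ctr=3 reg=2
step 10: T0 LOAD ⇒ load; ctr=3 reg=3
step 11: T1 CAS ⇒ ok; ctr=4 reg=3
step 12: T0 CAS ⇒ retry; ctr=4 reg=3
step 13: T0 LOAD ⇒ load; ctr=4 reg=4
step 14: T0 CAS ⇒ ok; ctr=5 reg=4
Mismatch at 7.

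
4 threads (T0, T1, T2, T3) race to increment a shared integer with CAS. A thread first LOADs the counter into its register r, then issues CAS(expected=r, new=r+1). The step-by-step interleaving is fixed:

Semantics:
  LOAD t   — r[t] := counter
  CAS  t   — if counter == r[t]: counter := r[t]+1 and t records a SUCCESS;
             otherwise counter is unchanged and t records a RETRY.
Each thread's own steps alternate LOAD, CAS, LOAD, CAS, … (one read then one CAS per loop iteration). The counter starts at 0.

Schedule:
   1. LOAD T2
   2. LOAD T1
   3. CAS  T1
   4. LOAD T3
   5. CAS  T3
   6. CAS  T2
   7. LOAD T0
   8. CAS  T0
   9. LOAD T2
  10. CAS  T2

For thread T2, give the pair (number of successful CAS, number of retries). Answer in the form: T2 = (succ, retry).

T2 = (1, 1)

#1 T2 reads 0
#2 T1 reads 0
#3 T1 CAS(0→1) writes; counter now 1
#4 T3 reads 1
#5 T3 CAS(1→2) writes; counter now 2
#6 T2 CAS(0→1) fails; counter now 2
#7 T0 reads 2
#8 T0 CAS(2→3) writes; counter now 3
#9 T2 reads 3
#10 T2 CAS(3→4) writes; counter now 4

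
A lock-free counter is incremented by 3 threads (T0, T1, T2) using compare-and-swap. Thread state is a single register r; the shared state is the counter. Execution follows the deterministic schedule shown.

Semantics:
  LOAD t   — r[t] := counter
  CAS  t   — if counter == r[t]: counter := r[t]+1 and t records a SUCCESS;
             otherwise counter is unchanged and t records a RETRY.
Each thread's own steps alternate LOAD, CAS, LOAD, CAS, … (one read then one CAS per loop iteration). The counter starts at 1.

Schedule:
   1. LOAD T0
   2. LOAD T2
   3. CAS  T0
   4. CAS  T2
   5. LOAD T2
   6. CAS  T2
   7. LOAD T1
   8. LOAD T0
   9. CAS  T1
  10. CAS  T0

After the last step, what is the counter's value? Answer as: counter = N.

#1 T0 reads 1
#2 T2 reads 1
#3 T0 CAS(1→2) writes; counter now 2
#4 T2 CAS(1→2) fails; counter now 2
#5 T2 reads 2
#6 T2 CAS(2→3) writes; counter now 3
#7 T1 reads 3
#8 T0 reads 3
#9 T1 CAS(3→4) writes; counter now 4
#10 T0 CAS(3→4) fails; counter now 4

counter = 4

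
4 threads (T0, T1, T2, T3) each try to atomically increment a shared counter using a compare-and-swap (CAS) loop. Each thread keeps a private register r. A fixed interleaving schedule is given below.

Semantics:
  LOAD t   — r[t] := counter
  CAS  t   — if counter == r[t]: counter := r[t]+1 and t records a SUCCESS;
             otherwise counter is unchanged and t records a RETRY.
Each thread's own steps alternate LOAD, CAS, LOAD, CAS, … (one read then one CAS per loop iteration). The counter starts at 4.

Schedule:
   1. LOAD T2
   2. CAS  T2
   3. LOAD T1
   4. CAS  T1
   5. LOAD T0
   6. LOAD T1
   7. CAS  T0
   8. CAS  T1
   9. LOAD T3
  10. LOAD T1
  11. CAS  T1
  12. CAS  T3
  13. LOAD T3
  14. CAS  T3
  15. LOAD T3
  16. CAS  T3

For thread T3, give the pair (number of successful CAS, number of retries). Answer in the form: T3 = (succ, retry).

[1] T2.load  rd  (counter 4, T2.r 4)
[2] T2.cas  hit  (counter 5, T2.r 4)
[3] T1.load  rd  (counter 5, T1.r 5)
[4] T1.cas  hit  (counter 6, T1.r 5)
[5] T0.load  rd  (counter 6, T0.r 6)
[6] T1.load  rd  (counter 6, T1.r 6)
[7] T0.cas  hit  (counter 7, T0.r 6)
[8] T1.cas  miss  (counter 7, T1.r 6)
[9] T3.load  rd  (counter 7, T3.r 7)
[10] T1.load  rd  (counter 7, T1.r 7)
[11] T1.cas  hit  (counter 8, T1.r 7)
[12] T3.cas  miss  (counter 8, T3.r 7)
[13] T3.load  rd  (counter 8, T3.r 8)
[14] T3.cas  hit  (counter 9, T3.r 8)
[15] T3.load  rd  (counter 9, T3.r 9)
[16] T3.cas  hit  (counter 10, T3.r 9)

T3 = (2, 1)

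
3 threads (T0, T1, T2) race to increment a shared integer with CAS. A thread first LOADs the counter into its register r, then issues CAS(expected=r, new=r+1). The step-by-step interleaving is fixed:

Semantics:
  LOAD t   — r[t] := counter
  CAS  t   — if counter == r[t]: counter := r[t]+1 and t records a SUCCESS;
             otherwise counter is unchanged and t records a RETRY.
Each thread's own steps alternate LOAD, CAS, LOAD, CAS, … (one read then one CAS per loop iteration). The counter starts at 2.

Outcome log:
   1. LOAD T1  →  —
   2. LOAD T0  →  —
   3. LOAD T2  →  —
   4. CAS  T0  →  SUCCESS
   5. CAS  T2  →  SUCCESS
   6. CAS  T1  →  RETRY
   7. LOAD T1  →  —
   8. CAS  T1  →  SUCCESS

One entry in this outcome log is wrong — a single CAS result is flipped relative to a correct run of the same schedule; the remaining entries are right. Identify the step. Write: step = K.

step = 5

Re-executing:
[1] T1.load  rd  (counter 2, T1.r 2)
[2] T0.load  rd  (counter 2, T0.r 2)
[3] T2.load  rd  (counter 2, T2.r 2)
[4] T0.cas  hit  (counter 3, T0.r 2)
[5] T2.cas  miss  (counter 3, T2.r 2)
[6] T1.cas  miss  (counter 3, T1.r 2)
[7] T1.load  rd  (counter 3, T1.r 3)
[8] T1.cas  hit  (counter 4, T1.r 3)
Mismatch at 5.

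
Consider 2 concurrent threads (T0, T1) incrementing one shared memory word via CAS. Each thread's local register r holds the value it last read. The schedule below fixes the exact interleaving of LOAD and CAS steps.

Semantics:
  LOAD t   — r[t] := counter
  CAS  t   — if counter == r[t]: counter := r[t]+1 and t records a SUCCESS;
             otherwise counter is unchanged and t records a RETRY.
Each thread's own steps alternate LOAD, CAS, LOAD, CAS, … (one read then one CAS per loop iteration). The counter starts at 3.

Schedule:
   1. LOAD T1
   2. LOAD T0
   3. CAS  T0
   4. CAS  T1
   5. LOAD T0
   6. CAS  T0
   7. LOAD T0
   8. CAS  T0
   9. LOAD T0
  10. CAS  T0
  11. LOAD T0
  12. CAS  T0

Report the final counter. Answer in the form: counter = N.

step 1: T1 LOAD ⇒ load; ctr=3 reg=3
step 2: T0 LOAD ⇒ load; ctr=3 reg=3
step 3: T0 CAS ⇒ ok; ctr=4 reg=3
step 4: T1 CAS ⇒ retry; ctr=4 reg=3
step 5: T0 LOAD ⇒ load; ctr=4 reg=4
step 6: T0 CAS ⇒ ok; ctr=5 reg=4
step 7: T0 LOAD ⇒ load; ctr=5 reg=5
step 8: T0 CAS ⇒ ok; ctr=6 reg=5
step 9: T0 LOAD ⇒ load; ctr=6 reg=6
step 10: T0 CAS ⇒ ok; ctr=7 reg=6
step 11: T0 LOAD ⇒ load; ctr=7 reg=7
step 12: T0 CAS ⇒ ok; ctr=8 reg=7

counter = 8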